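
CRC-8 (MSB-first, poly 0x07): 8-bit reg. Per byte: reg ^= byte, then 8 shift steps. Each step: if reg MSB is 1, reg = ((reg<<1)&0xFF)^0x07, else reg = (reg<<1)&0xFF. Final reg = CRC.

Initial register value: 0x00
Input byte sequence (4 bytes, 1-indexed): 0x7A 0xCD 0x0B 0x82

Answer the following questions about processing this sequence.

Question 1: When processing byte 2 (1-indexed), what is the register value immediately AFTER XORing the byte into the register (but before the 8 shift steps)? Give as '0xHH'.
Register before byte 2: 0x61
Byte 2: 0xCD
0x61 XOR 0xCD = 0xAC

Answer: 0xAC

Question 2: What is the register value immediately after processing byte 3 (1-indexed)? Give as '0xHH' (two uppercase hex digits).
After byte 1 (0x7A): reg=0x61
After byte 2 (0xCD): reg=0x4D
After byte 3 (0x0B): reg=0xD5

Answer: 0xD5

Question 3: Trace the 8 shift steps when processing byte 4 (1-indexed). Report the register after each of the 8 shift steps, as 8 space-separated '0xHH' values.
After byte 1 (0x7A): reg=0x61
After byte 2 (0xCD): reg=0x4D
After byte 3 (0x0B): reg=0xD5
Register before byte 4: 0xD5
After XOR with byte 0x82: 0x57

Answer: 0xAE 0x5B 0xB6 0x6B 0xD6 0xAB 0x51 0xA2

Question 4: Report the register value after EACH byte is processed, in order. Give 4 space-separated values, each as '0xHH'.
0x61 0x4D 0xD5 0xA2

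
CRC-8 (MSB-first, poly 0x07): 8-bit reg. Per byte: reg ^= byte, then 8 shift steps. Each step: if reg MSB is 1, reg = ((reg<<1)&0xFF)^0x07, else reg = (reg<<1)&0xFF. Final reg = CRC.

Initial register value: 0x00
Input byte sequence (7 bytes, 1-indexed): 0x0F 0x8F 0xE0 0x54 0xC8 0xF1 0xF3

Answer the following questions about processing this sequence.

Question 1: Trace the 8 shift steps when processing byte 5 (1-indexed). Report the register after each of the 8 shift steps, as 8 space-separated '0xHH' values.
After byte 1 (0x0F): reg=0x2D
After byte 2 (0x8F): reg=0x67
After byte 3 (0xE0): reg=0x9C
After byte 4 (0x54): reg=0x76
Register before byte 5: 0x76
After XOR with byte 0xC8: 0xBE

Answer: 0x7B 0xF6 0xEB 0xD1 0xA5 0x4D 0x9A 0x33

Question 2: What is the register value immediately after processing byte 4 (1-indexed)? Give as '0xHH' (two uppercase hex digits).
After byte 1 (0x0F): reg=0x2D
After byte 2 (0x8F): reg=0x67
After byte 3 (0xE0): reg=0x9C
After byte 4 (0x54): reg=0x76

Answer: 0x76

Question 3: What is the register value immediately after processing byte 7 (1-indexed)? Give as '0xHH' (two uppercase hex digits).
Answer: 0x10

Derivation:
After byte 1 (0x0F): reg=0x2D
After byte 2 (0x8F): reg=0x67
After byte 3 (0xE0): reg=0x9C
After byte 4 (0x54): reg=0x76
After byte 5 (0xC8): reg=0x33
After byte 6 (0xF1): reg=0x40
After byte 7 (0xF3): reg=0x10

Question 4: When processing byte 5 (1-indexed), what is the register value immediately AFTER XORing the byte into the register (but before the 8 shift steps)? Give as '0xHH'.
Answer: 0xBE

Derivation:
Register before byte 5: 0x76
Byte 5: 0xC8
0x76 XOR 0xC8 = 0xBE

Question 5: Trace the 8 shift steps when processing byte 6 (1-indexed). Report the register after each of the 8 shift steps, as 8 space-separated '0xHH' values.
After byte 1 (0x0F): reg=0x2D
After byte 2 (0x8F): reg=0x67
After byte 3 (0xE0): reg=0x9C
After byte 4 (0x54): reg=0x76
After byte 5 (0xC8): reg=0x33
Register before byte 6: 0x33
After XOR with byte 0xF1: 0xC2

Answer: 0x83 0x01 0x02 0x04 0x08 0x10 0x20 0x40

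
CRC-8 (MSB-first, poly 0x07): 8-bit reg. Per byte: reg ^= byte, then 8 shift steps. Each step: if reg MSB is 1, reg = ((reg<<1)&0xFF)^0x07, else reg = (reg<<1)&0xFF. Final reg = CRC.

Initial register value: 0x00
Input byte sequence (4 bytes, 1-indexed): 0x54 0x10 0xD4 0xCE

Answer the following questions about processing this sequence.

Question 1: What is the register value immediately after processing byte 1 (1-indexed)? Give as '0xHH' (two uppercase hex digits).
After byte 1 (0x54): reg=0xAB

Answer: 0xAB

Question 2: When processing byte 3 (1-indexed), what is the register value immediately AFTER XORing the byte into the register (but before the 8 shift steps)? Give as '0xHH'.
Answer: 0xFC

Derivation:
Register before byte 3: 0x28
Byte 3: 0xD4
0x28 XOR 0xD4 = 0xFC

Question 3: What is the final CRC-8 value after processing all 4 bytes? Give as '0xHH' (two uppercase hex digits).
After byte 1 (0x54): reg=0xAB
After byte 2 (0x10): reg=0x28
After byte 3 (0xD4): reg=0xFA
After byte 4 (0xCE): reg=0x8C

Answer: 0x8C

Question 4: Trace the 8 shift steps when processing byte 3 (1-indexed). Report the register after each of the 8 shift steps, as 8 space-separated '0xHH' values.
Answer: 0xFF 0xF9 0xF5 0xED 0xDD 0xBD 0x7D 0xFA

Derivation:
After byte 1 (0x54): reg=0xAB
After byte 2 (0x10): reg=0x28
Register before byte 3: 0x28
After XOR with byte 0xD4: 0xFC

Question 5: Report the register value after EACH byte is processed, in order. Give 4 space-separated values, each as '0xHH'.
0xAB 0x28 0xFA 0x8C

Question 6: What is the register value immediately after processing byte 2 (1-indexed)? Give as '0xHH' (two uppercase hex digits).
After byte 1 (0x54): reg=0xAB
After byte 2 (0x10): reg=0x28

Answer: 0x28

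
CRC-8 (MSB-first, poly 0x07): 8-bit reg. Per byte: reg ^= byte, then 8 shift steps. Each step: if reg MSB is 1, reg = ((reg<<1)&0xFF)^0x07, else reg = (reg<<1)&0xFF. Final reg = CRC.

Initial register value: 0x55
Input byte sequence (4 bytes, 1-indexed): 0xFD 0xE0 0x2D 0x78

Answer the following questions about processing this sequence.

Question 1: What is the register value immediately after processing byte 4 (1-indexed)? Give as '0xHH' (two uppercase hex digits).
Answer: 0xA9

Derivation:
After byte 1 (0xFD): reg=0x51
After byte 2 (0xE0): reg=0x1E
After byte 3 (0x2D): reg=0x99
After byte 4 (0x78): reg=0xA9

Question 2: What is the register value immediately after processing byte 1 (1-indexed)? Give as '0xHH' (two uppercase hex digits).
After byte 1 (0xFD): reg=0x51

Answer: 0x51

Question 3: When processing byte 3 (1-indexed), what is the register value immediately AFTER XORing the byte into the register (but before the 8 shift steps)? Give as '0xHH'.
Answer: 0x33

Derivation:
Register before byte 3: 0x1E
Byte 3: 0x2D
0x1E XOR 0x2D = 0x33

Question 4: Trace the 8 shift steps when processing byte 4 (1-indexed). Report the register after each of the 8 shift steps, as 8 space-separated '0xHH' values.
Answer: 0xC5 0x8D 0x1D 0x3A 0x74 0xE8 0xD7 0xA9

Derivation:
After byte 1 (0xFD): reg=0x51
After byte 2 (0xE0): reg=0x1E
After byte 3 (0x2D): reg=0x99
Register before byte 4: 0x99
After XOR with byte 0x78: 0xE1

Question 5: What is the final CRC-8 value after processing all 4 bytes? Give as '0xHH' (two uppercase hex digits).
After byte 1 (0xFD): reg=0x51
After byte 2 (0xE0): reg=0x1E
After byte 3 (0x2D): reg=0x99
After byte 4 (0x78): reg=0xA9

Answer: 0xA9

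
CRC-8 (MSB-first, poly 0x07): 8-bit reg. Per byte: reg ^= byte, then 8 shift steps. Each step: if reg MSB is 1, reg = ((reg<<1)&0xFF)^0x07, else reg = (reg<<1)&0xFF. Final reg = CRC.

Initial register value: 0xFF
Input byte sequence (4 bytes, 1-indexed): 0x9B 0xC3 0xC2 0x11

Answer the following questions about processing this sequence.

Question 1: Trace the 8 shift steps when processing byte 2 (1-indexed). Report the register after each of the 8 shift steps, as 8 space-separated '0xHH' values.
After byte 1 (0x9B): reg=0x3B
Register before byte 2: 0x3B
After XOR with byte 0xC3: 0xF8

Answer: 0xF7 0xE9 0xD5 0xAD 0x5D 0xBA 0x73 0xE6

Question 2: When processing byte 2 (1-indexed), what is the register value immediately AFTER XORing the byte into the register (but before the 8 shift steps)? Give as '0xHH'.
Register before byte 2: 0x3B
Byte 2: 0xC3
0x3B XOR 0xC3 = 0xF8

Answer: 0xF8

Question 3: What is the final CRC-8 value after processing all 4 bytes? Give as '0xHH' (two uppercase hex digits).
Answer: 0x8D

Derivation:
After byte 1 (0x9B): reg=0x3B
After byte 2 (0xC3): reg=0xE6
After byte 3 (0xC2): reg=0xFC
After byte 4 (0x11): reg=0x8D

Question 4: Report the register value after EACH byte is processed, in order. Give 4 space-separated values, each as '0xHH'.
0x3B 0xE6 0xFC 0x8D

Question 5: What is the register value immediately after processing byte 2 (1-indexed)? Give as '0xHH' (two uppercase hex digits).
After byte 1 (0x9B): reg=0x3B
After byte 2 (0xC3): reg=0xE6

Answer: 0xE6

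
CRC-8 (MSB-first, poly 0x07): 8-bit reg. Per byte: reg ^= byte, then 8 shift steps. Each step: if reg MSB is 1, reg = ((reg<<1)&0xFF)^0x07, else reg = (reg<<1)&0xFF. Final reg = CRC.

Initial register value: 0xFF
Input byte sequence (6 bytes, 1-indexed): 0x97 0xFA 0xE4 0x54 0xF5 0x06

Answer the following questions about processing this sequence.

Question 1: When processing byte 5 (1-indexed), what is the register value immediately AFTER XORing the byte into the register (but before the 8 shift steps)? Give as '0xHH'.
Register before byte 5: 0xB2
Byte 5: 0xF5
0xB2 XOR 0xF5 = 0x47

Answer: 0x47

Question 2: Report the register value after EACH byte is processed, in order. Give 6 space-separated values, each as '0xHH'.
0x1F 0xB5 0xB0 0xB2 0xD2 0x22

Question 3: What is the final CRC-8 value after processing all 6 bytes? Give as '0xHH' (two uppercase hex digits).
Answer: 0x22

Derivation:
After byte 1 (0x97): reg=0x1F
After byte 2 (0xFA): reg=0xB5
After byte 3 (0xE4): reg=0xB0
After byte 4 (0x54): reg=0xB2
After byte 5 (0xF5): reg=0xD2
After byte 6 (0x06): reg=0x22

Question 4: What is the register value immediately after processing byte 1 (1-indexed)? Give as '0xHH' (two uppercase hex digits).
Answer: 0x1F

Derivation:
After byte 1 (0x97): reg=0x1F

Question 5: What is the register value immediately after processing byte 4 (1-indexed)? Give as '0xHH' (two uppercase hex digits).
Answer: 0xB2

Derivation:
After byte 1 (0x97): reg=0x1F
After byte 2 (0xFA): reg=0xB5
After byte 3 (0xE4): reg=0xB0
After byte 4 (0x54): reg=0xB2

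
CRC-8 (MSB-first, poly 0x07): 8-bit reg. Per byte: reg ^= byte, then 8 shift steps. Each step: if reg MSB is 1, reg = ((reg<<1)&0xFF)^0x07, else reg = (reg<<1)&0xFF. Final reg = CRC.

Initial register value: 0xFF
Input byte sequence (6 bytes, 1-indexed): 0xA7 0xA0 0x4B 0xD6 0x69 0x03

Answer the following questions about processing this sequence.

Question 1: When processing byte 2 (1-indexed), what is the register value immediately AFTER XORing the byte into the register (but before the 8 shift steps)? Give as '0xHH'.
Register before byte 2: 0x8F
Byte 2: 0xA0
0x8F XOR 0xA0 = 0x2F

Answer: 0x2F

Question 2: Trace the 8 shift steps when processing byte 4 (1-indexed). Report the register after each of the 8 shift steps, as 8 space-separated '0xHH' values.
After byte 1 (0xA7): reg=0x8F
After byte 2 (0xA0): reg=0xCD
After byte 3 (0x4B): reg=0x9B
Register before byte 4: 0x9B
After XOR with byte 0xD6: 0x4D

Answer: 0x9A 0x33 0x66 0xCC 0x9F 0x39 0x72 0xE4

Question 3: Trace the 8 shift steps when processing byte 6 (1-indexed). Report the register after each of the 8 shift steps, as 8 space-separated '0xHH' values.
After byte 1 (0xA7): reg=0x8F
After byte 2 (0xA0): reg=0xCD
After byte 3 (0x4B): reg=0x9B
After byte 4 (0xD6): reg=0xE4
After byte 5 (0x69): reg=0xAA
Register before byte 6: 0xAA
After XOR with byte 0x03: 0xA9

Answer: 0x55 0xAA 0x53 0xA6 0x4B 0x96 0x2B 0x56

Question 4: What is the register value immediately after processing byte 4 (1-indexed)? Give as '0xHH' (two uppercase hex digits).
After byte 1 (0xA7): reg=0x8F
After byte 2 (0xA0): reg=0xCD
After byte 3 (0x4B): reg=0x9B
After byte 4 (0xD6): reg=0xE4

Answer: 0xE4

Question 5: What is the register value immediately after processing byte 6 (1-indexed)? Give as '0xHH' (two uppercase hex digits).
After byte 1 (0xA7): reg=0x8F
After byte 2 (0xA0): reg=0xCD
After byte 3 (0x4B): reg=0x9B
After byte 4 (0xD6): reg=0xE4
After byte 5 (0x69): reg=0xAA
After byte 6 (0x03): reg=0x56

Answer: 0x56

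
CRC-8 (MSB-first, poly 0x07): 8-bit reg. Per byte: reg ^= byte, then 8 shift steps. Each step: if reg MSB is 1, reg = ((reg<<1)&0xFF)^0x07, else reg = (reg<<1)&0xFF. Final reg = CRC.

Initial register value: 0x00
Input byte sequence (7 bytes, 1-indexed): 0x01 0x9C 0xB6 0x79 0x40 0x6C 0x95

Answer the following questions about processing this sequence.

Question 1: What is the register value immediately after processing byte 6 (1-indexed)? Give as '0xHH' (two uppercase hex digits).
Answer: 0xF3

Derivation:
After byte 1 (0x01): reg=0x07
After byte 2 (0x9C): reg=0xC8
After byte 3 (0xB6): reg=0x7D
After byte 4 (0x79): reg=0x1C
After byte 5 (0x40): reg=0x93
After byte 6 (0x6C): reg=0xF3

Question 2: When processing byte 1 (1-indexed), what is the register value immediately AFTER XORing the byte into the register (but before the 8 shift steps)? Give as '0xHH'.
Answer: 0x01

Derivation:
Register before byte 1: 0x00
Byte 1: 0x01
0x00 XOR 0x01 = 0x01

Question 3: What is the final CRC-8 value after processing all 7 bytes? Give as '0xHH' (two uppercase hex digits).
After byte 1 (0x01): reg=0x07
After byte 2 (0x9C): reg=0xC8
After byte 3 (0xB6): reg=0x7D
After byte 4 (0x79): reg=0x1C
After byte 5 (0x40): reg=0x93
After byte 6 (0x6C): reg=0xF3
After byte 7 (0x95): reg=0x35

Answer: 0x35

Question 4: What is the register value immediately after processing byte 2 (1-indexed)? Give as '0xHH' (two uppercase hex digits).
After byte 1 (0x01): reg=0x07
After byte 2 (0x9C): reg=0xC8

Answer: 0xC8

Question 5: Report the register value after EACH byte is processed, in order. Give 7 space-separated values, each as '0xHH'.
0x07 0xC8 0x7D 0x1C 0x93 0xF3 0x35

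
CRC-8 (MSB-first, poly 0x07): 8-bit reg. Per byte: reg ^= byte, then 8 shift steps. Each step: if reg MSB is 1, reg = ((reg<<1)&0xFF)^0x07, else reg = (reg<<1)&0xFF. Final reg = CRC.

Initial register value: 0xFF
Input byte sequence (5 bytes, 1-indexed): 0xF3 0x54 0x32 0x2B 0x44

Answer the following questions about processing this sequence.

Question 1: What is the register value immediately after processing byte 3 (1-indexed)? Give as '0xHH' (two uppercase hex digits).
Answer: 0x3C

Derivation:
After byte 1 (0xF3): reg=0x24
After byte 2 (0x54): reg=0x57
After byte 3 (0x32): reg=0x3C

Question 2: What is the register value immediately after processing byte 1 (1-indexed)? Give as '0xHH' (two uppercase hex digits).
Answer: 0x24

Derivation:
After byte 1 (0xF3): reg=0x24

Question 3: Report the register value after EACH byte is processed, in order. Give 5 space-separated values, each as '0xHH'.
0x24 0x57 0x3C 0x65 0xE7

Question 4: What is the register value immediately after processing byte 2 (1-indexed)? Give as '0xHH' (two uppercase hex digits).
Answer: 0x57

Derivation:
After byte 1 (0xF3): reg=0x24
After byte 2 (0x54): reg=0x57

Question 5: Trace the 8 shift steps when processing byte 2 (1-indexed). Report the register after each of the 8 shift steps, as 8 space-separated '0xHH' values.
After byte 1 (0xF3): reg=0x24
Register before byte 2: 0x24
After XOR with byte 0x54: 0x70

Answer: 0xE0 0xC7 0x89 0x15 0x2A 0x54 0xA8 0x57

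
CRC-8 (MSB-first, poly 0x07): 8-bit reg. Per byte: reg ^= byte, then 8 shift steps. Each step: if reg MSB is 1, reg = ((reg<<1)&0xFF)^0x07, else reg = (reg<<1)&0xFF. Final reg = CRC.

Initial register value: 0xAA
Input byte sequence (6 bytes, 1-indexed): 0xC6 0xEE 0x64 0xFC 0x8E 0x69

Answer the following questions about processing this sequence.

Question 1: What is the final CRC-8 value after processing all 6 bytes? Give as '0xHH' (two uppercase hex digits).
After byte 1 (0xC6): reg=0x03
After byte 2 (0xEE): reg=0x8D
After byte 3 (0x64): reg=0x91
After byte 4 (0xFC): reg=0x04
After byte 5 (0x8E): reg=0xBF
After byte 6 (0x69): reg=0x2C

Answer: 0x2C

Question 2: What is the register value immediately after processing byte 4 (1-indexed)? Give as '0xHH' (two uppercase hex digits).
After byte 1 (0xC6): reg=0x03
After byte 2 (0xEE): reg=0x8D
After byte 3 (0x64): reg=0x91
After byte 4 (0xFC): reg=0x04

Answer: 0x04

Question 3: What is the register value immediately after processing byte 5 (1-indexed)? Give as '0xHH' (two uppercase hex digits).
After byte 1 (0xC6): reg=0x03
After byte 2 (0xEE): reg=0x8D
After byte 3 (0x64): reg=0x91
After byte 4 (0xFC): reg=0x04
After byte 5 (0x8E): reg=0xBF

Answer: 0xBF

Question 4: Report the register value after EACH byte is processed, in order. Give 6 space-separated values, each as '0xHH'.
0x03 0x8D 0x91 0x04 0xBF 0x2C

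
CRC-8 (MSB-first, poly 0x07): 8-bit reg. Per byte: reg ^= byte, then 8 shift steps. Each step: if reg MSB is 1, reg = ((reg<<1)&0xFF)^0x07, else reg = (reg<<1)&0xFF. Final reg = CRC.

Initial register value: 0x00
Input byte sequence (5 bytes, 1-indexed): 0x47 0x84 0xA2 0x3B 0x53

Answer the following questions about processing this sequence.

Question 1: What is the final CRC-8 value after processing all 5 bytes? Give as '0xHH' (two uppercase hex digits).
Answer: 0xC6

Derivation:
After byte 1 (0x47): reg=0xD2
After byte 2 (0x84): reg=0xA5
After byte 3 (0xA2): reg=0x15
After byte 4 (0x3B): reg=0xCA
After byte 5 (0x53): reg=0xC6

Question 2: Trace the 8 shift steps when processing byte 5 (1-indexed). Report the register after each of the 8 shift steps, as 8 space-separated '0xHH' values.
After byte 1 (0x47): reg=0xD2
After byte 2 (0x84): reg=0xA5
After byte 3 (0xA2): reg=0x15
After byte 4 (0x3B): reg=0xCA
Register before byte 5: 0xCA
After XOR with byte 0x53: 0x99

Answer: 0x35 0x6A 0xD4 0xAF 0x59 0xB2 0x63 0xC6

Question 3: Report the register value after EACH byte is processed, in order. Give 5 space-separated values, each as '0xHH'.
0xD2 0xA5 0x15 0xCA 0xC6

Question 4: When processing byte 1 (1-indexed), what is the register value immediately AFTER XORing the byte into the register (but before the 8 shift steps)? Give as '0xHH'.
Register before byte 1: 0x00
Byte 1: 0x47
0x00 XOR 0x47 = 0x47

Answer: 0x47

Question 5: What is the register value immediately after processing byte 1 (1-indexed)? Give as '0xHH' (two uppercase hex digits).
After byte 1 (0x47): reg=0xD2

Answer: 0xD2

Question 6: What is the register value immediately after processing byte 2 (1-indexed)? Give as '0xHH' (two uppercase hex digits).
After byte 1 (0x47): reg=0xD2
After byte 2 (0x84): reg=0xA5

Answer: 0xA5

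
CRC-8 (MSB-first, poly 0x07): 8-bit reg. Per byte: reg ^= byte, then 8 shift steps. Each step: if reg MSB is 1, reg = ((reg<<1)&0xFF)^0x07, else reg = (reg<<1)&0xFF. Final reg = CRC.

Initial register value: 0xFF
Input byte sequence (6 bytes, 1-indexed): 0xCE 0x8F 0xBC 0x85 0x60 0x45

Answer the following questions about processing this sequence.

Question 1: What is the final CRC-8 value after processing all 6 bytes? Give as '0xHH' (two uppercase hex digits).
Answer: 0xB9

Derivation:
After byte 1 (0xCE): reg=0x97
After byte 2 (0x8F): reg=0x48
After byte 3 (0xBC): reg=0xC2
After byte 4 (0x85): reg=0xD2
After byte 5 (0x60): reg=0x17
After byte 6 (0x45): reg=0xB9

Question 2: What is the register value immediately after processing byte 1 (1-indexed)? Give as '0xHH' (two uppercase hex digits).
After byte 1 (0xCE): reg=0x97

Answer: 0x97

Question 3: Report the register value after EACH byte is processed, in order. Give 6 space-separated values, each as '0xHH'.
0x97 0x48 0xC2 0xD2 0x17 0xB9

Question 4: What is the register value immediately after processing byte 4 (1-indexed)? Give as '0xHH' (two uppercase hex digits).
After byte 1 (0xCE): reg=0x97
After byte 2 (0x8F): reg=0x48
After byte 3 (0xBC): reg=0xC2
After byte 4 (0x85): reg=0xD2

Answer: 0xD2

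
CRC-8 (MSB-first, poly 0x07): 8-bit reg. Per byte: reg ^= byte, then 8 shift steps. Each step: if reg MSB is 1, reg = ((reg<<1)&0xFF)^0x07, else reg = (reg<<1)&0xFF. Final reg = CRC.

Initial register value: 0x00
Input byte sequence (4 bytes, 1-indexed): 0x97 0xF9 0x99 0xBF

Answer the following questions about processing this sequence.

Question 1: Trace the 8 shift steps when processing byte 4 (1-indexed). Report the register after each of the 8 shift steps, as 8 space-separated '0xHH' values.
Answer: 0xDE 0xBB 0x71 0xE2 0xC3 0x81 0x05 0x0A

Derivation:
After byte 1 (0x97): reg=0xEC
After byte 2 (0xF9): reg=0x6B
After byte 3 (0x99): reg=0xD0
Register before byte 4: 0xD0
After XOR with byte 0xBF: 0x6F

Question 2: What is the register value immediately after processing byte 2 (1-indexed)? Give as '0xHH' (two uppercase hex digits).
After byte 1 (0x97): reg=0xEC
After byte 2 (0xF9): reg=0x6B

Answer: 0x6B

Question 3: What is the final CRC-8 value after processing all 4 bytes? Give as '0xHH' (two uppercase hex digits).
Answer: 0x0A

Derivation:
After byte 1 (0x97): reg=0xEC
After byte 2 (0xF9): reg=0x6B
After byte 3 (0x99): reg=0xD0
After byte 4 (0xBF): reg=0x0A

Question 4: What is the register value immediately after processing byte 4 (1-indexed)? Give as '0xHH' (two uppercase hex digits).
After byte 1 (0x97): reg=0xEC
After byte 2 (0xF9): reg=0x6B
After byte 3 (0x99): reg=0xD0
After byte 4 (0xBF): reg=0x0A

Answer: 0x0A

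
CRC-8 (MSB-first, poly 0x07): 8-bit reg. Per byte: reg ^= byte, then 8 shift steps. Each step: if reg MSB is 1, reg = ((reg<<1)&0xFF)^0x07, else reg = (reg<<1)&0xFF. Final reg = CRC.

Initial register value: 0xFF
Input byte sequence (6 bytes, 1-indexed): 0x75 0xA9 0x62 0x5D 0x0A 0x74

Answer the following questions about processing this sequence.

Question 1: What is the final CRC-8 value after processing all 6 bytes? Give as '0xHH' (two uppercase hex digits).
Answer: 0x7C

Derivation:
After byte 1 (0x75): reg=0xBF
After byte 2 (0xA9): reg=0x62
After byte 3 (0x62): reg=0x00
After byte 4 (0x5D): reg=0x94
After byte 5 (0x0A): reg=0xD3
After byte 6 (0x74): reg=0x7C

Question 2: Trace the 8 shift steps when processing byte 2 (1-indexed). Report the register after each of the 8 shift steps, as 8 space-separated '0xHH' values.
Answer: 0x2C 0x58 0xB0 0x67 0xCE 0x9B 0x31 0x62

Derivation:
After byte 1 (0x75): reg=0xBF
Register before byte 2: 0xBF
After XOR with byte 0xA9: 0x16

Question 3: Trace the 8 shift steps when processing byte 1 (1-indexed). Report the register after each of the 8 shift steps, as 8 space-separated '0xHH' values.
Answer: 0x13 0x26 0x4C 0x98 0x37 0x6E 0xDC 0xBF

Derivation:
Register before byte 1: 0xFF
After XOR with byte 0x75: 0x8A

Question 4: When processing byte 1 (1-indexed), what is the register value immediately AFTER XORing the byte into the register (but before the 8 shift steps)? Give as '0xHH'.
Answer: 0x8A

Derivation:
Register before byte 1: 0xFF
Byte 1: 0x75
0xFF XOR 0x75 = 0x8A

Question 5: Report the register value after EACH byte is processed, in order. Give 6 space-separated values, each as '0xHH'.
0xBF 0x62 0x00 0x94 0xD3 0x7C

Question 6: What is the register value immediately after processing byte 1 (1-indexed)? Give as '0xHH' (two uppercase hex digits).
Answer: 0xBF

Derivation:
After byte 1 (0x75): reg=0xBF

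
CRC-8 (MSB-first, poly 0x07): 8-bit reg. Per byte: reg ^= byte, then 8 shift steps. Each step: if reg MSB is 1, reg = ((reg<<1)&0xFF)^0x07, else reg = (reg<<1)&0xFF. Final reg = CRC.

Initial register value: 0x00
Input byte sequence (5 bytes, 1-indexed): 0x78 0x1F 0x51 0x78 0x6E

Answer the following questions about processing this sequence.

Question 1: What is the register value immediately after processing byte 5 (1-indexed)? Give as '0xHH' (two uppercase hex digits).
After byte 1 (0x78): reg=0x6F
After byte 2 (0x1F): reg=0x57
After byte 3 (0x51): reg=0x12
After byte 4 (0x78): reg=0x11
After byte 5 (0x6E): reg=0x7A

Answer: 0x7A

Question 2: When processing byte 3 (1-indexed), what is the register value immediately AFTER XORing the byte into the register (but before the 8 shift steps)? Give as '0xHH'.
Register before byte 3: 0x57
Byte 3: 0x51
0x57 XOR 0x51 = 0x06

Answer: 0x06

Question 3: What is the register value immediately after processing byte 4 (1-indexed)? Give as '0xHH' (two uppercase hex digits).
After byte 1 (0x78): reg=0x6F
After byte 2 (0x1F): reg=0x57
After byte 3 (0x51): reg=0x12
After byte 4 (0x78): reg=0x11

Answer: 0x11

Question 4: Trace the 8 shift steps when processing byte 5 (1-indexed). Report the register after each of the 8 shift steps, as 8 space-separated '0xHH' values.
Answer: 0xFE 0xFB 0xF1 0xE5 0xCD 0x9D 0x3D 0x7A

Derivation:
After byte 1 (0x78): reg=0x6F
After byte 2 (0x1F): reg=0x57
After byte 3 (0x51): reg=0x12
After byte 4 (0x78): reg=0x11
Register before byte 5: 0x11
After XOR with byte 0x6E: 0x7F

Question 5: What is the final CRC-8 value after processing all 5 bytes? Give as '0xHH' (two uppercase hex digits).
Answer: 0x7A

Derivation:
After byte 1 (0x78): reg=0x6F
After byte 2 (0x1F): reg=0x57
After byte 3 (0x51): reg=0x12
After byte 4 (0x78): reg=0x11
After byte 5 (0x6E): reg=0x7A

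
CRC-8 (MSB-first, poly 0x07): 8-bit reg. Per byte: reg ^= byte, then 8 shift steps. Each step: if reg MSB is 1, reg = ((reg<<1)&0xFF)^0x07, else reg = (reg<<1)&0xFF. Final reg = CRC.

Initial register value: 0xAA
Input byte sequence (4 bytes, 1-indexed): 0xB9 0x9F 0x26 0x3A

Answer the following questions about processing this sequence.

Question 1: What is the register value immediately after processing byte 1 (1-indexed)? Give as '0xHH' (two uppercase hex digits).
After byte 1 (0xB9): reg=0x79

Answer: 0x79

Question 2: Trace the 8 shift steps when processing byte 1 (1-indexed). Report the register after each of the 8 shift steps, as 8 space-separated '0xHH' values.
Answer: 0x26 0x4C 0x98 0x37 0x6E 0xDC 0xBF 0x79

Derivation:
Register before byte 1: 0xAA
After XOR with byte 0xB9: 0x13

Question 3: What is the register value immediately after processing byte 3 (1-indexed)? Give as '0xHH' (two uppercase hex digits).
Answer: 0xCF

Derivation:
After byte 1 (0xB9): reg=0x79
After byte 2 (0x9F): reg=0xBC
After byte 3 (0x26): reg=0xCF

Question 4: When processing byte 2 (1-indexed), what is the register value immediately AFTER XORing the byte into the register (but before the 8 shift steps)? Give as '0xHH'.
Register before byte 2: 0x79
Byte 2: 0x9F
0x79 XOR 0x9F = 0xE6

Answer: 0xE6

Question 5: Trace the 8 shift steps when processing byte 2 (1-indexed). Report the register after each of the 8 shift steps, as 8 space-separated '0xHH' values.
After byte 1 (0xB9): reg=0x79
Register before byte 2: 0x79
After XOR with byte 0x9F: 0xE6

Answer: 0xCB 0x91 0x25 0x4A 0x94 0x2F 0x5E 0xBC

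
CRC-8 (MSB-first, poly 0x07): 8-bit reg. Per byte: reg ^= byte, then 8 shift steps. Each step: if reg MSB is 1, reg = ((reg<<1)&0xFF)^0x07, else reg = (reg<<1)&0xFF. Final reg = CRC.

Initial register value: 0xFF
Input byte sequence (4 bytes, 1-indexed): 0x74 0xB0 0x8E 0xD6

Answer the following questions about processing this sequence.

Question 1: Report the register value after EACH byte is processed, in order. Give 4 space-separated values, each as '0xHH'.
0xB8 0x38 0x0B 0x1D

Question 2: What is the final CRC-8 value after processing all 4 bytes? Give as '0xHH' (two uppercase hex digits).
Answer: 0x1D

Derivation:
After byte 1 (0x74): reg=0xB8
After byte 2 (0xB0): reg=0x38
After byte 3 (0x8E): reg=0x0B
After byte 4 (0xD6): reg=0x1D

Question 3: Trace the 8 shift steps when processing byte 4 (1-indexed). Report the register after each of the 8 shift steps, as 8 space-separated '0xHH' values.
After byte 1 (0x74): reg=0xB8
After byte 2 (0xB0): reg=0x38
After byte 3 (0x8E): reg=0x0B
Register before byte 4: 0x0B
After XOR with byte 0xD6: 0xDD

Answer: 0xBD 0x7D 0xFA 0xF3 0xE1 0xC5 0x8D 0x1D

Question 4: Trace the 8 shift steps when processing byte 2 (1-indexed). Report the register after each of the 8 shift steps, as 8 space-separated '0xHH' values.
Answer: 0x10 0x20 0x40 0x80 0x07 0x0E 0x1C 0x38

Derivation:
After byte 1 (0x74): reg=0xB8
Register before byte 2: 0xB8
After XOR with byte 0xB0: 0x08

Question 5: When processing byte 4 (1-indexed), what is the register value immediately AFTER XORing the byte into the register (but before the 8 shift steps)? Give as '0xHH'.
Answer: 0xDD

Derivation:
Register before byte 4: 0x0B
Byte 4: 0xD6
0x0B XOR 0xD6 = 0xDD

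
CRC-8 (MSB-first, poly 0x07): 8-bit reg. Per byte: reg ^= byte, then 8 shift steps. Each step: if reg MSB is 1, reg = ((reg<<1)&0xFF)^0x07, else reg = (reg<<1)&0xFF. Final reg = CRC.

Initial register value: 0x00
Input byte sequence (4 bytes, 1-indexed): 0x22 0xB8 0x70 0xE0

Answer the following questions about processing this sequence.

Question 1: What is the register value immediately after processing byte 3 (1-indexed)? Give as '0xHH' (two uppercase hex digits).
Answer: 0x25

Derivation:
After byte 1 (0x22): reg=0xEE
After byte 2 (0xB8): reg=0xA5
After byte 3 (0x70): reg=0x25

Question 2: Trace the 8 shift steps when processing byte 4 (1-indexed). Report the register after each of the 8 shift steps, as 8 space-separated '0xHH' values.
Answer: 0x8D 0x1D 0x3A 0x74 0xE8 0xD7 0xA9 0x55

Derivation:
After byte 1 (0x22): reg=0xEE
After byte 2 (0xB8): reg=0xA5
After byte 3 (0x70): reg=0x25
Register before byte 4: 0x25
After XOR with byte 0xE0: 0xC5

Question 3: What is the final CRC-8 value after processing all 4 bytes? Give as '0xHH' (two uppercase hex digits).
Answer: 0x55

Derivation:
After byte 1 (0x22): reg=0xEE
After byte 2 (0xB8): reg=0xA5
After byte 3 (0x70): reg=0x25
After byte 4 (0xE0): reg=0x55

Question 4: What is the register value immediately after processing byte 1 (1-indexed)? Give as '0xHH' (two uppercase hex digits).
Answer: 0xEE

Derivation:
After byte 1 (0x22): reg=0xEE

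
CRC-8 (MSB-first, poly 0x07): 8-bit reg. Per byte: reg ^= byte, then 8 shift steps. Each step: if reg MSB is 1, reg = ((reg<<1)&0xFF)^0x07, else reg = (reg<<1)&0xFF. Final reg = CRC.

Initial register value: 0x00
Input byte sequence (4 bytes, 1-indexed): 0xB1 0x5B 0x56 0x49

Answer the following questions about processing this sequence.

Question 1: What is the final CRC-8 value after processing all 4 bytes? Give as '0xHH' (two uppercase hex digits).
After byte 1 (0xB1): reg=0x1E
After byte 2 (0x5B): reg=0xDC
After byte 3 (0x56): reg=0xBF
After byte 4 (0x49): reg=0xCC

Answer: 0xCC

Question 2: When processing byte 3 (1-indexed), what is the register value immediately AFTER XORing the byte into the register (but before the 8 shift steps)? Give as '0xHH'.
Answer: 0x8A

Derivation:
Register before byte 3: 0xDC
Byte 3: 0x56
0xDC XOR 0x56 = 0x8A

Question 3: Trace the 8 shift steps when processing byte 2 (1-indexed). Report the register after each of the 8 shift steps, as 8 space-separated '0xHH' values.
After byte 1 (0xB1): reg=0x1E
Register before byte 2: 0x1E
After XOR with byte 0x5B: 0x45

Answer: 0x8A 0x13 0x26 0x4C 0x98 0x37 0x6E 0xDC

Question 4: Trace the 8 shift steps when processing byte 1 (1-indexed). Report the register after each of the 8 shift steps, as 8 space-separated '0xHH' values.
Answer: 0x65 0xCA 0x93 0x21 0x42 0x84 0x0F 0x1E

Derivation:
Register before byte 1: 0x00
After XOR with byte 0xB1: 0xB1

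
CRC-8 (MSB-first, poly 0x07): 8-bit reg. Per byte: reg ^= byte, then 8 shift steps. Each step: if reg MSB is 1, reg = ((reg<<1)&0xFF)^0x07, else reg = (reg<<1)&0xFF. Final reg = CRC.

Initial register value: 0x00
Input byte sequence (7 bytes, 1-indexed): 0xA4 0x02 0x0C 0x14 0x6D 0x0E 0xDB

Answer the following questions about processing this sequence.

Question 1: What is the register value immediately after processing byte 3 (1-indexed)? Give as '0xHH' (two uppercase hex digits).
After byte 1 (0xA4): reg=0x75
After byte 2 (0x02): reg=0x42
After byte 3 (0x0C): reg=0xED

Answer: 0xED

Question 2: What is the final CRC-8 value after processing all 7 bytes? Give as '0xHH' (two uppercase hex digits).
After byte 1 (0xA4): reg=0x75
After byte 2 (0x02): reg=0x42
After byte 3 (0x0C): reg=0xED
After byte 4 (0x14): reg=0xE1
After byte 5 (0x6D): reg=0xAD
After byte 6 (0x0E): reg=0x60
After byte 7 (0xDB): reg=0x28

Answer: 0x28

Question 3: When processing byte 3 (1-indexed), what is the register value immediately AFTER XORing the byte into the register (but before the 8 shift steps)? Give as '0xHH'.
Register before byte 3: 0x42
Byte 3: 0x0C
0x42 XOR 0x0C = 0x4E

Answer: 0x4E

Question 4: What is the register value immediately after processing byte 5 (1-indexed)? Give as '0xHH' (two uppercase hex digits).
After byte 1 (0xA4): reg=0x75
After byte 2 (0x02): reg=0x42
After byte 3 (0x0C): reg=0xED
After byte 4 (0x14): reg=0xE1
After byte 5 (0x6D): reg=0xAD

Answer: 0xAD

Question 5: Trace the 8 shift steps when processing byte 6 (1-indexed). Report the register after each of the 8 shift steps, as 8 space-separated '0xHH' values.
After byte 1 (0xA4): reg=0x75
After byte 2 (0x02): reg=0x42
After byte 3 (0x0C): reg=0xED
After byte 4 (0x14): reg=0xE1
After byte 5 (0x6D): reg=0xAD
Register before byte 6: 0xAD
After XOR with byte 0x0E: 0xA3

Answer: 0x41 0x82 0x03 0x06 0x0C 0x18 0x30 0x60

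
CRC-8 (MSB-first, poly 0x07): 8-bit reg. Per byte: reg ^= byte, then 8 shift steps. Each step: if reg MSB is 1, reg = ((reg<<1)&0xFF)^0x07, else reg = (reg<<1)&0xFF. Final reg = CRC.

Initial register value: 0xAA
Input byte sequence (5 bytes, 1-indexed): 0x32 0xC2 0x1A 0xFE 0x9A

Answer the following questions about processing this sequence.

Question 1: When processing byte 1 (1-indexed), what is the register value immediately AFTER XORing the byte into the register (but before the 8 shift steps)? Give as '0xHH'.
Register before byte 1: 0xAA
Byte 1: 0x32
0xAA XOR 0x32 = 0x98

Answer: 0x98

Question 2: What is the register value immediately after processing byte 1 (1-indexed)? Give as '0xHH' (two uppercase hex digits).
After byte 1 (0x32): reg=0xC1

Answer: 0xC1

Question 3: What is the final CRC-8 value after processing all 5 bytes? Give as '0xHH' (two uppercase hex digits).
After byte 1 (0x32): reg=0xC1
After byte 2 (0xC2): reg=0x09
After byte 3 (0x1A): reg=0x79
After byte 4 (0xFE): reg=0x9C
After byte 5 (0x9A): reg=0x12

Answer: 0x12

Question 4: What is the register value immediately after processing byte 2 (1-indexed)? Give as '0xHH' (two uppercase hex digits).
After byte 1 (0x32): reg=0xC1
After byte 2 (0xC2): reg=0x09

Answer: 0x09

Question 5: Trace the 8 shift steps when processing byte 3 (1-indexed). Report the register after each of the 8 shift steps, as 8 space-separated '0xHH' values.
Answer: 0x26 0x4C 0x98 0x37 0x6E 0xDC 0xBF 0x79

Derivation:
After byte 1 (0x32): reg=0xC1
After byte 2 (0xC2): reg=0x09
Register before byte 3: 0x09
After XOR with byte 0x1A: 0x13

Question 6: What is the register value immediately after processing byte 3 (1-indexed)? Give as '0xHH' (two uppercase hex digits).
Answer: 0x79

Derivation:
After byte 1 (0x32): reg=0xC1
After byte 2 (0xC2): reg=0x09
After byte 3 (0x1A): reg=0x79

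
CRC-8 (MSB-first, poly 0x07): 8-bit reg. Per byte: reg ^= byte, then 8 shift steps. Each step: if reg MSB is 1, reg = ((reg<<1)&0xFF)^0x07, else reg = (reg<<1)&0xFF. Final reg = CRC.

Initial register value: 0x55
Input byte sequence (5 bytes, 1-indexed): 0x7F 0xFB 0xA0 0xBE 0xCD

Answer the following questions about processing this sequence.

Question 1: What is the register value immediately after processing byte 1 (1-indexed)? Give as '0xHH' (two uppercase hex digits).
Answer: 0xD6

Derivation:
After byte 1 (0x7F): reg=0xD6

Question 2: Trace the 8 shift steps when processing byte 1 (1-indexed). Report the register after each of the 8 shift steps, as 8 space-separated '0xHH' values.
Register before byte 1: 0x55
After XOR with byte 0x7F: 0x2A

Answer: 0x54 0xA8 0x57 0xAE 0x5B 0xB6 0x6B 0xD6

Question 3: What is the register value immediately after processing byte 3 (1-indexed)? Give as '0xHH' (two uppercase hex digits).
Answer: 0x2E

Derivation:
After byte 1 (0x7F): reg=0xD6
After byte 2 (0xFB): reg=0xC3
After byte 3 (0xA0): reg=0x2E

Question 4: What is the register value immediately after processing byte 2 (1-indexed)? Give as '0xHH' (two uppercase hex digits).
After byte 1 (0x7F): reg=0xD6
After byte 2 (0xFB): reg=0xC3

Answer: 0xC3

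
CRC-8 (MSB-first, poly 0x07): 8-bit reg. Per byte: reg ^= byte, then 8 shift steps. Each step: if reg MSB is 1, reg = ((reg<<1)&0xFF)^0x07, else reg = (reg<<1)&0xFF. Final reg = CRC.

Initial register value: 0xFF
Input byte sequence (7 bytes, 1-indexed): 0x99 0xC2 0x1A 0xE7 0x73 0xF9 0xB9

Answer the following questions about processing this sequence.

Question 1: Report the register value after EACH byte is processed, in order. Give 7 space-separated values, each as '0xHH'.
0x35 0xCB 0x39 0x14 0x32 0x7F 0x5C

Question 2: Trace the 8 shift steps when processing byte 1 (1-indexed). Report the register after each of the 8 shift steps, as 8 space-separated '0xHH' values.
Answer: 0xCC 0x9F 0x39 0x72 0xE4 0xCF 0x99 0x35

Derivation:
Register before byte 1: 0xFF
After XOR with byte 0x99: 0x66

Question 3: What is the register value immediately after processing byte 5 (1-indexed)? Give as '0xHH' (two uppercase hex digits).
Answer: 0x32

Derivation:
After byte 1 (0x99): reg=0x35
After byte 2 (0xC2): reg=0xCB
After byte 3 (0x1A): reg=0x39
After byte 4 (0xE7): reg=0x14
After byte 5 (0x73): reg=0x32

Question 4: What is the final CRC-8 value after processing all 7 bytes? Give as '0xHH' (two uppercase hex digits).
Answer: 0x5C

Derivation:
After byte 1 (0x99): reg=0x35
After byte 2 (0xC2): reg=0xCB
After byte 3 (0x1A): reg=0x39
After byte 4 (0xE7): reg=0x14
After byte 5 (0x73): reg=0x32
After byte 6 (0xF9): reg=0x7F
After byte 7 (0xB9): reg=0x5C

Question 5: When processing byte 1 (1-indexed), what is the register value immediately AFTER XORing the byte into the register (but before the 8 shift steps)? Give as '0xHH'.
Register before byte 1: 0xFF
Byte 1: 0x99
0xFF XOR 0x99 = 0x66

Answer: 0x66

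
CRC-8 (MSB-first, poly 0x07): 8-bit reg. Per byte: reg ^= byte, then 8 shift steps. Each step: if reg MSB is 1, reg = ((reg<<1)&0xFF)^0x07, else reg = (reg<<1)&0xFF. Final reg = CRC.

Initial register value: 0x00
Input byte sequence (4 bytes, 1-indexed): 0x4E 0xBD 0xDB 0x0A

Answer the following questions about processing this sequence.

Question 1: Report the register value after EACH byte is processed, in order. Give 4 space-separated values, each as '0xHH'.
0xED 0xB7 0x03 0x3F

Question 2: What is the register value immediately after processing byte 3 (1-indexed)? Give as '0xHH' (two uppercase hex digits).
After byte 1 (0x4E): reg=0xED
After byte 2 (0xBD): reg=0xB7
After byte 3 (0xDB): reg=0x03

Answer: 0x03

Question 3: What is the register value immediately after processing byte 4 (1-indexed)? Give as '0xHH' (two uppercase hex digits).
After byte 1 (0x4E): reg=0xED
After byte 2 (0xBD): reg=0xB7
After byte 3 (0xDB): reg=0x03
After byte 4 (0x0A): reg=0x3F

Answer: 0x3F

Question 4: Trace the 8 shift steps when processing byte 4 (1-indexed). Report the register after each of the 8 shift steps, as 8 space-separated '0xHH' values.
Answer: 0x12 0x24 0x48 0x90 0x27 0x4E 0x9C 0x3F

Derivation:
After byte 1 (0x4E): reg=0xED
After byte 2 (0xBD): reg=0xB7
After byte 3 (0xDB): reg=0x03
Register before byte 4: 0x03
After XOR with byte 0x0A: 0x09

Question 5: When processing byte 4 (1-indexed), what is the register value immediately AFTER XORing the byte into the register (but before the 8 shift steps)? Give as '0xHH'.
Answer: 0x09

Derivation:
Register before byte 4: 0x03
Byte 4: 0x0A
0x03 XOR 0x0A = 0x09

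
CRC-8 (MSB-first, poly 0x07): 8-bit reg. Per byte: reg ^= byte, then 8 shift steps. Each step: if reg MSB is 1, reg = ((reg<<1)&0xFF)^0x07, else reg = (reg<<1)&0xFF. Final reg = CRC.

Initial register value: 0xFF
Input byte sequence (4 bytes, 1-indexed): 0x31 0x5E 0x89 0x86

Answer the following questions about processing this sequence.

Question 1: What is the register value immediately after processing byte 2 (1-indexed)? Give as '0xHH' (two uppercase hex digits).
After byte 1 (0x31): reg=0x64
After byte 2 (0x5E): reg=0xA6

Answer: 0xA6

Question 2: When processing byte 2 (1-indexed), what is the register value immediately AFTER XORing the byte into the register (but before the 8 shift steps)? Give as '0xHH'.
Answer: 0x3A

Derivation:
Register before byte 2: 0x64
Byte 2: 0x5E
0x64 XOR 0x5E = 0x3A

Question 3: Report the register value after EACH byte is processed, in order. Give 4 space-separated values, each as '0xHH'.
0x64 0xA6 0xCD 0xF6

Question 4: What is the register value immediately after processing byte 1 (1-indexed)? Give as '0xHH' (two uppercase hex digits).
After byte 1 (0x31): reg=0x64

Answer: 0x64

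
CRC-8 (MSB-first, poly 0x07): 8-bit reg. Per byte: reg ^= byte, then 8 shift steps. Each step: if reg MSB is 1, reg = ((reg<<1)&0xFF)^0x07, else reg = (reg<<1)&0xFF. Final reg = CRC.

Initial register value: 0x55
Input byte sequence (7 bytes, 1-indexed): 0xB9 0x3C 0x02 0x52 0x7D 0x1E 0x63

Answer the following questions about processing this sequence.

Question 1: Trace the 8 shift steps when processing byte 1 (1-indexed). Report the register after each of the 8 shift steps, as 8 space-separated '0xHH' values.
Register before byte 1: 0x55
After XOR with byte 0xB9: 0xEC

Answer: 0xDF 0xB9 0x75 0xEA 0xD3 0xA1 0x45 0x8A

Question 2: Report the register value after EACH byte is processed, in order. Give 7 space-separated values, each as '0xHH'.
0x8A 0x0B 0x3F 0x04 0x68 0x45 0xF2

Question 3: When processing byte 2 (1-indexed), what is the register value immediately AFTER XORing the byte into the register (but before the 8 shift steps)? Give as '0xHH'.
Answer: 0xB6

Derivation:
Register before byte 2: 0x8A
Byte 2: 0x3C
0x8A XOR 0x3C = 0xB6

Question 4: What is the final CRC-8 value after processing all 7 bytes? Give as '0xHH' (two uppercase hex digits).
After byte 1 (0xB9): reg=0x8A
After byte 2 (0x3C): reg=0x0B
After byte 3 (0x02): reg=0x3F
After byte 4 (0x52): reg=0x04
After byte 5 (0x7D): reg=0x68
After byte 6 (0x1E): reg=0x45
After byte 7 (0x63): reg=0xF2

Answer: 0xF2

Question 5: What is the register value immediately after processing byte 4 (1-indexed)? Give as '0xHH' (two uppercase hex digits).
Answer: 0x04

Derivation:
After byte 1 (0xB9): reg=0x8A
After byte 2 (0x3C): reg=0x0B
After byte 3 (0x02): reg=0x3F
After byte 4 (0x52): reg=0x04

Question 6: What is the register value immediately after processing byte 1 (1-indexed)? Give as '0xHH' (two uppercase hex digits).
After byte 1 (0xB9): reg=0x8A

Answer: 0x8A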